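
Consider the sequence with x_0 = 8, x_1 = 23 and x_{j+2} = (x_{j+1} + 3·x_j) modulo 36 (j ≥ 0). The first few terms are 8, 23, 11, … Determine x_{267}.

Computing terms: x_0 = 8,  x_1 = 23,  x_2 = 11,  x_3 = 8,  x_4 = 5,  x_5 = 29,  x_6 = 8,  x_7 = 23.
The sequence repeats with period 6.
(267 - 0) mod 6 = 3, so x_{267} = x_3 = 8.

8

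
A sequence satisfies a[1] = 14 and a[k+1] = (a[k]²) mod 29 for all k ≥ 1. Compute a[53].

a[1] = 14; a[2] = 22; a[3] = 20; a[4] = 23; a[5] = 7; a[6] = 20.
Since a[6] = a[3] = 20, the sequence is eventually periodic: after a pre-period of length 2 it cycles with period 3.
For k ≥ 3, a[k] depends only on (k - 3) mod 3. (53 - 3) mod 3 = 2, so a[53] = a[5] = 7.

7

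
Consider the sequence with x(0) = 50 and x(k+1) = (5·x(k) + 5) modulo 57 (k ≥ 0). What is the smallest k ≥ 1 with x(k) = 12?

9

Computing terms: x(0) = 50, x(1) = 27, x(2) = 26, x(3) = 21, x(4) = 53, x(5) = 42, x(6) = 44, x(7) = 54, x(8) = 47, x(9) = 12, x(10) = 8, x(11) = 45, x(12) = 2, x(13) = 15, x(14) = 23, x(15) = 6, x(16) = 35, x(17) = 9, x(18) = 50.
Since x(18) = x(0) = 50, the sequence is periodic with period 18.
The value 12 first appears (with k ≥ 1) at x(9).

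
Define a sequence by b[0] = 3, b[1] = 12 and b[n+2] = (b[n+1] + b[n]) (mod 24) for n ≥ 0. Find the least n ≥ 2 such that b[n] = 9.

11

Listing terms: b[0] = 3; b[1] = 12; b[2] = 15; b[3] = 3; b[4] = 18; b[5] = 21; b[6] = 15; b[7] = 12; b[8] = 3; b[9] = 15; b[10] = 18; b[11] = 9; b[12] = 3; b[13] = 12.
Since (b[12], b[13]) = (b[0], b[1]) = (3, 12) (two consecutive terms determine the rest), the sequence is periodic with period 12.
The value 9 first appears (with n ≥ 2) at b[11].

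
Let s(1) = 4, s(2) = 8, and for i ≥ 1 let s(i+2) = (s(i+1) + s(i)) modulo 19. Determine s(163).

4

Listing terms: s(1) = 4, s(2) = 8, s(3) = 12, s(4) = 1, s(5) = 13, s(6) = 14, s(7) = 8, s(8) = 3, s(9) = 11, s(10) = 14, s(11) = 6, s(12) = 1, s(13) = 7, s(14) = 8, s(15) = 15, s(16) = 4, s(17) = 0, s(18) = 4, s(19) = 4, s(20) = 8.
The sequence repeats with period 18.
(163 - 1) mod 18 = 0, so s(163) = s(1) = 4.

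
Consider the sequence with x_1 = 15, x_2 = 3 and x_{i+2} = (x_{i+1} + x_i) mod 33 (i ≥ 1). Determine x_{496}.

We have x_1 = 15,  x_2 = 3,  x_3 = 18,  x_4 = 21,  x_5 = 6,  x_6 = 27,  x_7 = 0,  x_8 = 27,  x_9 = 27,  x_{10} = 21,  x_{11} = 15,  x_{12} = 3.
Since (x_{11}, x_{12}) = (x_1, x_2) = (15, 3) (two consecutive terms determine the rest), the sequence is periodic with period 10.
(496 - 1) mod 10 = 5, so x_{496} = x_6 = 27.

27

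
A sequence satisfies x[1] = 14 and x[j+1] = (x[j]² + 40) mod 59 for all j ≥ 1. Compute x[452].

56

Computing terms: x[1] = 14; x[2] = 0; x[3] = 40; x[4] = 47; x[5] = 7; x[6] = 30; x[7] = 55; x[8] = 56; x[9] = 49; x[10] = 22; x[11] = 52; x[12] = 30.
Since x[12] = x[6] = 30, the sequence is eventually periodic: after a pre-period of length 5 it cycles with period 6.
For j ≥ 6, x[j] depends only on (j - 6) mod 6. (452 - 6) mod 6 = 2, so x[452] = x[8] = 56.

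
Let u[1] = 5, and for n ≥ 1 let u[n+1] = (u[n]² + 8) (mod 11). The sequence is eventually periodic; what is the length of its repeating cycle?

3

Listing terms: u[1] = 5,  u[2] = 0,  u[3] = 8,  u[4] = 6,  u[5] = 0.
Since u[5] = u[2] = 0, the sequence is eventually periodic: after a pre-period of length 1 it cycles with period 3.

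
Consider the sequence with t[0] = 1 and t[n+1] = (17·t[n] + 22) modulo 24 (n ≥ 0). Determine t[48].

We have t[0] = 1; t[1] = 15; t[2] = 13; t[3] = 3; t[4] = 1.
The sequence repeats with period 4.
(48 - 0) mod 4 = 0, so t[48] = t[0] = 1.

1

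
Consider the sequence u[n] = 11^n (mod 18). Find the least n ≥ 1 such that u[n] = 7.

Listing terms: u[0] = 1, u[1] = 11, u[2] = 13, u[3] = 17, u[4] = 7, u[5] = 5, u[6] = 1.
Since u[6] = u[0] = 1, the sequence is periodic with period 6.
The value 7 first appears (with n ≥ 1) at u[4].

4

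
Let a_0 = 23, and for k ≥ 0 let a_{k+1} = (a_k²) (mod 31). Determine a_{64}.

8

a_0 = 23; a_1 = 2; a_2 = 4; a_3 = 16; a_4 = 8; a_5 = 2.
Since a_5 = a_1 = 2, the sequence is eventually periodic: after a pre-period of length 1 it cycles with period 4.
For k ≥ 1, a_k depends only on (k - 1) mod 4. (64 - 1) mod 4 = 3, so a_{64} = a_4 = 8.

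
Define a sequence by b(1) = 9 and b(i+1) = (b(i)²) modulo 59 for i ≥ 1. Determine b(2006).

25

b(1) = 9, b(2) = 22, b(3) = 12, b(4) = 26, b(5) = 27, b(6) = 21, b(7) = 28, b(8) = 17, b(9) = 53, b(10) = 36, b(11) = 57, b(12) = 4, b(13) = 16, b(14) = 20, b(15) = 46, b(16) = 51, b(17) = 5, b(18) = 25, b(19) = 35, b(20) = 45, b(21) = 19, b(22) = 7, b(23) = 49, b(24) = 41, b(25) = 29, b(26) = 15, b(27) = 48, b(28) = 3, b(29) = 9.
Since b(29) = b(1) = 9, the sequence is periodic with period 28.
(2006 - 1) mod 28 = 17, so b(2006) = b(18) = 25.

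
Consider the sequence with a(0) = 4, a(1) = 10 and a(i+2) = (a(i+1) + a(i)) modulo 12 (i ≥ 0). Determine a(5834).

a(0) = 4, a(1) = 10, a(2) = 2, a(3) = 0, a(4) = 2, a(5) = 2, a(6) = 4, a(7) = 6, a(8) = 10, a(9) = 4, a(10) = 2, a(11) = 6, a(12) = 8, a(13) = 2, a(14) = 10, a(15) = 0, a(16) = 10, a(17) = 10, a(18) = 8, a(19) = 6, a(20) = 2, a(21) = 8, a(22) = 10, a(23) = 6, a(24) = 4, a(25) = 10.
Since (a(24), a(25)) = (a(0), a(1)) = (4, 10) (two consecutive terms determine the rest), the sequence is periodic with period 24.
(5834 - 0) mod 24 = 2, so a(5834) = a(2) = 2.

2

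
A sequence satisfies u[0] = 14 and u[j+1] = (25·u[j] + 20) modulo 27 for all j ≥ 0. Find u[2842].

Listing terms: u[0] = 14,  u[1] = 19,  u[2] = 9,  u[3] = 2,  u[4] = 16,  u[5] = 15,  u[6] = 17,  u[7] = 13,  u[8] = 21,  u[9] = 5,  u[10] = 10,  u[11] = 0,  u[12] = 20,  u[13] = 7,  u[14] = 6,  u[15] = 8,  u[16] = 4,  u[17] = 12,  u[18] = 23,  u[19] = 1,  u[20] = 18,  u[21] = 11,  u[22] = 25,  u[23] = 24,  u[24] = 26,  u[25] = 22,  u[26] = 3,  u[27] = 14.
Since u[27] = u[0] = 14, the sequence is periodic with period 27.
(2842 - 0) mod 27 = 7, so u[2842] = u[7] = 13.

13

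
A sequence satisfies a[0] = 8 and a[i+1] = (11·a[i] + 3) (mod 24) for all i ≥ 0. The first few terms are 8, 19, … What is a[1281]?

19

a[0] = 8; a[1] = 19; a[2] = 20; a[3] = 7; a[4] = 8.
The sequence repeats with period 4.
So a[1281] = a[0 + ((1281-0) mod 4)] = a[1] = 19.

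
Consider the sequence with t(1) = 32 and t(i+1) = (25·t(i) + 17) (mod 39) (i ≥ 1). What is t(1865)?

19

Computing terms: t(1) = 32, t(2) = 37, t(3) = 6, t(4) = 11, t(5) = 19, t(6) = 24, t(7) = 32.
The sequence repeats with period 6.
(1865 - 1) mod 6 = 4, so t(1865) = t(5) = 19.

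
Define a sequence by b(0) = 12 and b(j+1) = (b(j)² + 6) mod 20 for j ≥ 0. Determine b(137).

Listing terms: b(0) = 12, b(1) = 10, b(2) = 6, b(3) = 2, b(4) = 10.
Since b(4) = b(1) = 10, the sequence is eventually periodic: after a pre-period of length 1 it cycles with period 3.
For j ≥ 1, b(j) depends only on (j - 1) mod 3. (137 - 1) mod 3 = 1, so b(137) = b(2) = 6.

6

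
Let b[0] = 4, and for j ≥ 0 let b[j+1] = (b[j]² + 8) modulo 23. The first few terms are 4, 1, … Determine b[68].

b[0] = 4; b[1] = 1; b[2] = 9; b[3] = 20; b[4] = 17; b[5] = 21; b[6] = 12; b[7] = 14; b[8] = 20.
Since b[8] = b[3] = 20, the sequence is eventually periodic: after a pre-period of length 3 it cycles with period 5.
For j ≥ 3, b[j] depends only on (j - 3) mod 5. (68 - 3) mod 5 = 0, so b[68] = b[3] = 20.

20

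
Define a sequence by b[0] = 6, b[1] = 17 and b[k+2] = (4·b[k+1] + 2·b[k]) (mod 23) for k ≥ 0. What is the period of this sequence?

Computing terms: b[0] = 6,  b[1] = 17,  b[2] = 11,  b[3] = 9,  b[4] = 12,  b[5] = 20,  b[6] = 12,  b[7] = 19,  b[8] = 8,  b[9] = 1,  b[10] = 20,  b[11] = 13,  b[12] = 0,  b[13] = 3,  b[14] = 12,  b[15] = 8,  b[16] = 10,  b[17] = 10,  b[18] = 14,  b[19] = 7,  b[20] = 10,  b[21] = 8,  b[22] = 6,  b[23] = 17.
The sequence repeats with period 22.

22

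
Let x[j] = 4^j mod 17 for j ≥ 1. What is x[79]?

13

x[1] = 4; x[2] = 16; x[3] = 13; x[4] = 1; x[5] = 4.
The sequence repeats with period 4.
(79 - 1) mod 4 = 2, so x[79] = x[3] = 13.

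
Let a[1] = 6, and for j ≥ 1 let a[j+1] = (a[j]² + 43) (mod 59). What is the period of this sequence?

8

Computing terms: a[1] = 6; a[2] = 20; a[3] = 30; a[4] = 58; a[5] = 44; a[6] = 32; a[7] = 5; a[8] = 9; a[9] = 6.
Since a[9] = a[1] = 6, the sequence is periodic with period 8.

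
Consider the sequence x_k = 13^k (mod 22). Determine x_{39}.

We have x_1 = 13,  x_2 = 15,  x_3 = 19,  x_4 = 5,  x_5 = 21,  x_6 = 9,  x_7 = 7,  x_8 = 3,  x_9 = 17,  x_{10} = 1,  x_{11} = 13.
The sequence repeats with period 10.
So x_{39} = x_{1 + ((39-1) mod 10)} = x_9 = 17.

17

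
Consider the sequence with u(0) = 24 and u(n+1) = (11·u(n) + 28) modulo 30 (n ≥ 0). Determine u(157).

u(0) = 24,  u(1) = 22,  u(2) = 0,  u(3) = 28,  u(4) = 6,  u(5) = 4,  u(6) = 12,  u(7) = 10,  u(8) = 18,  u(9) = 16,  u(10) = 24.
Since u(10) = u(0) = 24, the sequence is periodic with period 10.
(157 - 0) mod 10 = 7, so u(157) = u(7) = 10.

10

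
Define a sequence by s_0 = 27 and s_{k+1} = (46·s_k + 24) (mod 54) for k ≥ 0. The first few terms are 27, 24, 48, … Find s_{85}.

42

s_0 = 27, s_1 = 24, s_2 = 48, s_3 = 18, s_4 = 42, s_5 = 12, s_6 = 36, s_7 = 6, s_8 = 30, s_9 = 0, s_{10} = 24.
Since s_{10} = s_1 = 24, the sequence is eventually periodic: after a pre-period of length 1 it cycles with period 9.
For k ≥ 1, s_k depends only on (k - 1) mod 9. (85 - 1) mod 9 = 3, so s_{85} = s_4 = 42.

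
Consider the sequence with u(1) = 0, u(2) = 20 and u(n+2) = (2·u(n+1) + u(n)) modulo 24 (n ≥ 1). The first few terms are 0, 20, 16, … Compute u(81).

Computing terms: u(1) = 0, u(2) = 20, u(3) = 16, u(4) = 4, u(5) = 0, u(6) = 4, u(7) = 8, u(8) = 20, u(9) = 0, u(10) = 20.
Since (u(9), u(10)) = (u(1), u(2)) = (0, 20) (two consecutive terms determine the rest), the sequence is periodic with period 8.
(81 - 1) mod 8 = 0, so u(81) = u(1) = 0.

0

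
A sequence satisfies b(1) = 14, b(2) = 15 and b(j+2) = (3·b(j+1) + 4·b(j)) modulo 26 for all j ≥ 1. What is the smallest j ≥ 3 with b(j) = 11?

5

b(1) = 14, b(2) = 15, b(3) = 23, b(4) = 25, b(5) = 11, b(6) = 3, b(7) = 1, b(8) = 15, b(9) = 23.
Since (b(8), b(9)) = (b(2), b(3)) = (15, 23) (two consecutive terms determine the rest), the sequence is eventually periodic: after a pre-period of length 1 it cycles with period 6.
The value 11 first appears (with j ≥ 3) at b(5).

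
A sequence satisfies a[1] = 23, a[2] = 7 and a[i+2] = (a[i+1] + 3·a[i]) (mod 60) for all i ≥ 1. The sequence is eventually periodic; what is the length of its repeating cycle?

24

We have a[1] = 23, a[2] = 7, a[3] = 16, a[4] = 37, a[5] = 25, a[6] = 16, a[7] = 31, a[8] = 19, a[9] = 52, a[10] = 49, a[11] = 25, a[12] = 52, a[13] = 7, a[14] = 43, a[15] = 4, a[16] = 13, a[17] = 25, a[18] = 4, a[19] = 19, a[20] = 31, a[21] = 28, a[22] = 1, a[23] = 25, a[24] = 28, a[25] = 43, a[26] = 7, a[27] = 16.
Since (a[26], a[27]) = (a[2], a[3]) = (7, 16) (two consecutive terms determine the rest), the sequence is eventually periodic: after a pre-period of length 1 it cycles with period 24.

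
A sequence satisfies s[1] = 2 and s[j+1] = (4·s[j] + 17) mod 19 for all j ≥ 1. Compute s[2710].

2

s[1] = 2; s[2] = 6; s[3] = 3; s[4] = 10; s[5] = 0; s[6] = 17; s[7] = 9; s[8] = 15; s[9] = 1; s[10] = 2.
Since s[10] = s[1] = 2, the sequence is periodic with period 9.
So s[2710] = s[1 + ((2710-1) mod 9)] = s[1] = 2.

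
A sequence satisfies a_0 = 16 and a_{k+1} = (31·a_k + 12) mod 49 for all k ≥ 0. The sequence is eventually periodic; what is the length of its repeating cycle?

a_0 = 16; a_1 = 18; a_2 = 31; a_3 = 42; a_4 = 40; a_5 = 27; a_6 = 16.
The sequence repeats with period 6.

6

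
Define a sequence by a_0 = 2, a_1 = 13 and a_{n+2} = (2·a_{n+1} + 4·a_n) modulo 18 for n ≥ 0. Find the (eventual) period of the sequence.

We have a_0 = 2,  a_1 = 13,  a_2 = 16,  a_3 = 12,  a_4 = 16,  a_5 = 8,  a_6 = 8,  a_7 = 12,  a_8 = 2,  a_9 = 16,  a_{10} = 4,  a_{11} = 0,  a_{12} = 16,  a_{13} = 14,  a_{14} = 2,  a_{15} = 6,  a_{16} = 2,  a_{17} = 10,  a_{18} = 10,  a_{19} = 6,  a_{20} = 16,  a_{21} = 2,  a_{22} = 14,  a_{23} = 0,  a_{24} = 2,  a_{25} = 4,  a_{26} = 16,  a_{27} = 12.
Since (a_{26}, a_{27}) = (a_2, a_3) = (16, 12) (two consecutive terms determine the rest), the sequence is eventually periodic: after a pre-period of length 2 it cycles with period 24.

24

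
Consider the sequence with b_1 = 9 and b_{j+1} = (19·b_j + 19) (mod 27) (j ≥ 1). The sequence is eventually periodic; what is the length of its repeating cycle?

27

b_1 = 9,  b_2 = 1,  b_3 = 11,  b_4 = 12,  b_5 = 4,  b_6 = 14,  b_7 = 15,  b_8 = 7,  b_9 = 17,  b_{10} = 18,  b_{11} = 10,  b_{12} = 20,  b_{13} = 21,  b_{14} = 13,  b_{15} = 23,  b_{16} = 24,  b_{17} = 16,  b_{18} = 26,  b_{19} = 0,  b_{20} = 19,  b_{21} = 2,  b_{22} = 3,  b_{23} = 22,  b_{24} = 5,  b_{25} = 6,  b_{26} = 25,  b_{27} = 8,  b_{28} = 9.
Since b_{28} = b_1 = 9, the sequence is periodic with period 27.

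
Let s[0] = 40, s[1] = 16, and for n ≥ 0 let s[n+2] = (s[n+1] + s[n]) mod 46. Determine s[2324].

32

We have s[0] = 40, s[1] = 16, s[2] = 10, s[3] = 26, s[4] = 36, s[5] = 16, s[6] = 6, s[7] = 22, s[8] = 28, s[9] = 4, s[10] = 32, s[11] = 36, s[12] = 22, s[13] = 12, s[14] = 34, s[15] = 0, s[16] = 34, s[17] = 34, s[18] = 22, s[19] = 10, s[20] = 32, s[21] = 42, s[22] = 28, s[23] = 24, s[24] = 6, s[25] = 30, s[26] = 36, s[27] = 20, s[28] = 10, s[29] = 30, s[30] = 40, s[31] = 24, s[32] = 18, s[33] = 42, s[34] = 14, s[35] = 10, s[36] = 24, s[37] = 34, s[38] = 12, s[39] = 0, s[40] = 12, s[41] = 12, s[42] = 24, s[43] = 36, s[44] = 14, s[45] = 4, s[46] = 18, s[47] = 22, s[48] = 40, s[49] = 16.
Since (s[48], s[49]) = (s[0], s[1]) = (40, 16) (two consecutive terms determine the rest), the sequence is periodic with period 48.
(2324 - 0) mod 48 = 20, so s[2324] = s[20] = 32.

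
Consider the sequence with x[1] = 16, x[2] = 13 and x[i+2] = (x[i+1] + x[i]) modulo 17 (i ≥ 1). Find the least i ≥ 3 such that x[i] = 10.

Listing terms: x[1] = 16; x[2] = 13; x[3] = 12; x[4] = 8; x[5] = 3; x[6] = 11; x[7] = 14; x[8] = 8; x[9] = 5; x[10] = 13; x[11] = 1; x[12] = 14; x[13] = 15; x[14] = 12; x[15] = 10; x[16] = 5; x[17] = 15; x[18] = 3; x[19] = 1; x[20] = 4; x[21] = 5; x[22] = 9; x[23] = 14; x[24] = 6; x[25] = 3; x[26] = 9; x[27] = 12; x[28] = 4; x[29] = 16; x[30] = 3; x[31] = 2; x[32] = 5; x[33] = 7; x[34] = 12; x[35] = 2; x[36] = 14; x[37] = 16; x[38] = 13.
The sequence repeats with period 36.
The value 10 first appears (with i ≥ 3) at x[15].

15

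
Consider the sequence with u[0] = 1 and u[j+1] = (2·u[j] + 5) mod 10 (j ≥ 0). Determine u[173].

7

We have u[0] = 1, u[1] = 7, u[2] = 9, u[3] = 3, u[4] = 1.
The sequence repeats with period 4.
(173 - 0) mod 4 = 1, so u[173] = u[1] = 7.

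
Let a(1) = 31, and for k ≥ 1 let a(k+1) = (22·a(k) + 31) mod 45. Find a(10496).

Computing terms: a(1) = 31, a(2) = 38, a(3) = 12, a(4) = 25, a(5) = 41, a(6) = 33, a(7) = 37, a(8) = 35, a(9) = 36, a(10) = 13, a(11) = 2, a(12) = 30, a(13) = 16, a(14) = 23, a(15) = 42, a(16) = 10, a(17) = 26, a(18) = 18, a(19) = 22, a(20) = 20, a(21) = 21, a(22) = 43, a(23) = 32, a(24) = 15, a(25) = 1, a(26) = 8, a(27) = 27, a(28) = 40, a(29) = 11, a(30) = 3, a(31) = 7, a(32) = 5, a(33) = 6, a(34) = 28, a(35) = 17, a(36) = 0, a(37) = 31.
The sequence repeats with period 36.
(10496 - 1) mod 36 = 19, so a(10496) = a(20) = 20.

20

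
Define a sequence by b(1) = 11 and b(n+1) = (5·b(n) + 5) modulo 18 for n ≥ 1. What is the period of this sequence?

6

Computing terms: b(1) = 11,  b(2) = 6,  b(3) = 17,  b(4) = 0,  b(5) = 5,  b(6) = 12,  b(7) = 11.
The sequence repeats with period 6.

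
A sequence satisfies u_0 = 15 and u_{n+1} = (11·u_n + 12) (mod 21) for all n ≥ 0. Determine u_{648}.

15

Listing terms: u_0 = 15,  u_1 = 9,  u_2 = 6,  u_3 = 15.
Since u_3 = u_0 = 15, the sequence is periodic with period 3.
(648 - 0) mod 3 = 0, so u_{648} = u_0 = 15.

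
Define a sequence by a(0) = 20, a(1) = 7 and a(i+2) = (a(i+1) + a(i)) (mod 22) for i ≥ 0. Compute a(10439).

We have a(0) = 20,  a(1) = 7,  a(2) = 5,  a(3) = 12,  a(4) = 17,  a(5) = 7,  a(6) = 2,  a(7) = 9,  a(8) = 11,  a(9) = 20,  a(10) = 9,  a(11) = 7,  a(12) = 16,  a(13) = 1,  a(14) = 17,  a(15) = 18,  a(16) = 13,  a(17) = 9,  a(18) = 0,  a(19) = 9,  a(20) = 9,  a(21) = 18,  a(22) = 5,  a(23) = 1,  a(24) = 6,  a(25) = 7,  a(26) = 13,  a(27) = 20,  a(28) = 11,  a(29) = 9,  a(30) = 20,  a(31) = 7.
The sequence repeats with period 30.
So a(10439) = a(0 + ((10439-0) mod 30)) = a(29) = 9.

9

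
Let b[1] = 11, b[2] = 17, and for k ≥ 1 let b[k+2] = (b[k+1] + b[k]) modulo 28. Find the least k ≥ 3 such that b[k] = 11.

13

We have b[1] = 11,  b[2] = 17,  b[3] = 0,  b[4] = 17,  b[5] = 17,  b[6] = 6,  b[7] = 23,  b[8] = 1,  b[9] = 24,  b[10] = 25,  b[11] = 21,  b[12] = 18,  b[13] = 11,  b[14] = 1,  b[15] = 12,  b[16] = 13,  b[17] = 25,  b[18] = 10,  b[19] = 7,  b[20] = 17,  b[21] = 24,  b[22] = 13,  b[23] = 9,  b[24] = 22,  b[25] = 3,  b[26] = 25,  b[27] = 0,  b[28] = 25,  b[29] = 25,  b[30] = 22,  b[31] = 19,  b[32] = 13,  b[33] = 4,  b[34] = 17,  b[35] = 21,  b[36] = 10,  b[37] = 3,  b[38] = 13,  b[39] = 16,  b[40] = 1,  b[41] = 17,  b[42] = 18,  b[43] = 7,  b[44] = 25,  b[45] = 4,  b[46] = 1,  b[47] = 5,  b[48] = 6,  b[49] = 11,  b[50] = 17.
Since (b[49], b[50]) = (b[1], b[2]) = (11, 17) (two consecutive terms determine the rest), the sequence is periodic with period 48.
The value 11 first appears (with k ≥ 3) at b[13].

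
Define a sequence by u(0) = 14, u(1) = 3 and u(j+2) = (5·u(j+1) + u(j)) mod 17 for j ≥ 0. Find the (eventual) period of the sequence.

36

Listing terms: u(0) = 14; u(1) = 3; u(2) = 12; u(3) = 12; u(4) = 4; u(5) = 15; u(6) = 11; u(7) = 2; u(8) = 4; u(9) = 5; u(10) = 12; u(11) = 14; u(12) = 14; u(13) = 16; u(14) = 9; u(15) = 10; u(16) = 8; u(17) = 16; u(18) = 3; u(19) = 14; u(20) = 5; u(21) = 5; u(22) = 13; u(23) = 2; u(24) = 6; u(25) = 15; u(26) = 13; u(27) = 12; u(28) = 5; u(29) = 3; u(30) = 3; u(31) = 1; u(32) = 8; u(33) = 7; u(34) = 9; u(35) = 1; u(36) = 14; u(37) = 3.
Since (u(36), u(37)) = (u(0), u(1)) = (14, 3) (two consecutive terms determine the rest), the sequence is periodic with period 36.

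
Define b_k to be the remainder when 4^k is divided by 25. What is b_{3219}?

Listing terms: b_1 = 4, b_2 = 16, b_3 = 14, b_4 = 6, b_5 = 24, b_6 = 21, b_7 = 9, b_8 = 11, b_9 = 19, b_{10} = 1, b_{11} = 4.
Since b_{11} = b_1 = 4, the sequence is periodic with period 10.
So b_{3219} = b_{1 + ((3219-1) mod 10)} = b_9 = 19.

19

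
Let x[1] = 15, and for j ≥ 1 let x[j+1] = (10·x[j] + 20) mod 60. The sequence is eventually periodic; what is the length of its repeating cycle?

Computing terms: x[1] = 15, x[2] = 50, x[3] = 40, x[4] = 0, x[5] = 20, x[6] = 40.
Since x[6] = x[3] = 40, the sequence is eventually periodic: after a pre-period of length 2 it cycles with period 3.

3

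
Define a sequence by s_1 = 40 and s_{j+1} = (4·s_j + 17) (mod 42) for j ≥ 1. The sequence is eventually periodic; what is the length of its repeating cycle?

3

Listing terms: s_1 = 40,  s_2 = 9,  s_3 = 11,  s_4 = 19,  s_5 = 9.
Since s_5 = s_2 = 9, the sequence is eventually periodic: after a pre-period of length 1 it cycles with period 3.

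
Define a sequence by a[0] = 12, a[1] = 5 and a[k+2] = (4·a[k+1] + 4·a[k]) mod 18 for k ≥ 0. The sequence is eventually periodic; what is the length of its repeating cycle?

24

a[0] = 12; a[1] = 5; a[2] = 14; a[3] = 4; a[4] = 0; a[5] = 16; a[6] = 10; a[7] = 14; a[8] = 6; a[9] = 8; a[10] = 2; a[11] = 4; a[12] = 6; a[13] = 4; a[14] = 4; a[15] = 14; a[16] = 0; a[17] = 2; a[18] = 8; a[19] = 4; a[20] = 12; a[21] = 10; a[22] = 16; a[23] = 14; a[24] = 12; a[25] = 14; a[26] = 14; a[27] = 4.
Since (a[26], a[27]) = (a[2], a[3]) = (14, 4) (two consecutive terms determine the rest), the sequence is eventually periodic: after a pre-period of length 2 it cycles with period 24.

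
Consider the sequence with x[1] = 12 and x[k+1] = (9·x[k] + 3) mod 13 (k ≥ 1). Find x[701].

We have x[1] = 12, x[2] = 7, x[3] = 1, x[4] = 12.
The sequence repeats with period 3.
So x[701] = x[1 + ((701-1) mod 3)] = x[2] = 7.

7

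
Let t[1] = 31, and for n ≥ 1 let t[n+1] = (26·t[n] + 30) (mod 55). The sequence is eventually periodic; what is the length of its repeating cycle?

5

Listing terms: t[1] = 31; t[2] = 11; t[3] = 41; t[4] = 51; t[5] = 36; t[6] = 31.
Since t[6] = t[1] = 31, the sequence is periodic with period 5.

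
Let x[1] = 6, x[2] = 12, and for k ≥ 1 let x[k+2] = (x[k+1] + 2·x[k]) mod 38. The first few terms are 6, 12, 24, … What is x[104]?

We have x[1] = 6,  x[2] = 12,  x[3] = 24,  x[4] = 10,  x[5] = 20,  x[6] = 2,  x[7] = 4,  x[8] = 8,  x[9] = 16,  x[10] = 32,  x[11] = 26,  x[12] = 14,  x[13] = 28,  x[14] = 18,  x[15] = 36,  x[16] = 34,  x[17] = 30,  x[18] = 22,  x[19] = 6,  x[20] = 12.
The sequence repeats with period 18.
So x[104] = x[1 + ((104-1) mod 18)] = x[14] = 18.

18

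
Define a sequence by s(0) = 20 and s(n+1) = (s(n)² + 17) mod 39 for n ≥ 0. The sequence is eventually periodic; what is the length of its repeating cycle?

6

Listing terms: s(0) = 20, s(1) = 27, s(2) = 5, s(3) = 3, s(4) = 26, s(5) = 30, s(6) = 20.
The sequence repeats with period 6.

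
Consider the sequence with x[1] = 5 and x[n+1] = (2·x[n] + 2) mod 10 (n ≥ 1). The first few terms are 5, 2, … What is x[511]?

6

We have x[1] = 5; x[2] = 2; x[3] = 6; x[4] = 4; x[5] = 0; x[6] = 2.
Since x[6] = x[2] = 2, the sequence is eventually periodic: after a pre-period of length 1 it cycles with period 4.
For n ≥ 2, x[n] depends only on (n - 2) mod 4. (511 - 2) mod 4 = 1, so x[511] = x[3] = 6.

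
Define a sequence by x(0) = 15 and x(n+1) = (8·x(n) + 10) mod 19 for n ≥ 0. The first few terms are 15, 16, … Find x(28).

Listing terms: x(0) = 15,  x(1) = 16,  x(2) = 5,  x(3) = 12,  x(4) = 11,  x(5) = 3,  x(6) = 15.
The sequence repeats with period 6.
So x(28) = x(0 + ((28-0) mod 6)) = x(4) = 11.

11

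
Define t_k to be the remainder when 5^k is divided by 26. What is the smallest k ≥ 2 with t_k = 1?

4

We have t_1 = 5,  t_2 = 25,  t_3 = 21,  t_4 = 1,  t_5 = 5.
Since t_5 = t_1 = 5, the sequence is periodic with period 4.
The value 1 first appears (with k ≥ 2) at t_4.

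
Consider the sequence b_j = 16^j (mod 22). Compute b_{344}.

We have b_0 = 1,  b_1 = 16,  b_2 = 14,  b_3 = 4,  b_4 = 20,  b_5 = 12,  b_6 = 16.
Since b_6 = b_1 = 16, the sequence is eventually periodic: after a pre-period of length 1 it cycles with period 5.
For j ≥ 1, b_j depends only on (j - 1) mod 5. (344 - 1) mod 5 = 3, so b_{344} = b_4 = 20.

20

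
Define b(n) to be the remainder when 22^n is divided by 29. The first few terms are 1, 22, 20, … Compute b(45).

We have b(0) = 1; b(1) = 22; b(2) = 20; b(3) = 5; b(4) = 23; b(5) = 13; b(6) = 25; b(7) = 28; b(8) = 7; b(9) = 9; b(10) = 24; b(11) = 6; b(12) = 16; b(13) = 4; b(14) = 1.
The sequence repeats with period 14.
So b(45) = b(0 + ((45-0) mod 14)) = b(3) = 5.

5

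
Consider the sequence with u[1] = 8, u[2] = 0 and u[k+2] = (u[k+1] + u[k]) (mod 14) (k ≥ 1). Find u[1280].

6

Computing terms: u[1] = 8,  u[2] = 0,  u[3] = 8,  u[4] = 8,  u[5] = 2,  u[6] = 10,  u[7] = 12,  u[8] = 8,  u[9] = 6,  u[10] = 0,  u[11] = 6,  u[12] = 6,  u[13] = 12,  u[14] = 4,  u[15] = 2,  u[16] = 6,  u[17] = 8,  u[18] = 0.
Since (u[17], u[18]) = (u[1], u[2]) = (8, 0) (two consecutive terms determine the rest), the sequence is periodic with period 16.
So u[1280] = u[1 + ((1280-1) mod 16)] = u[16] = 6.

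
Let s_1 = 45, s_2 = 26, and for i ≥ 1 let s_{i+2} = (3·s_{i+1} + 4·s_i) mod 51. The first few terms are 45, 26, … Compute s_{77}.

Listing terms: s_1 = 45, s_2 = 26, s_3 = 3, s_4 = 11, s_5 = 45, s_6 = 26.
The sequence repeats with period 4.
So s_{77} = s_{1 + ((77-1) mod 4)} = s_1 = 45.

45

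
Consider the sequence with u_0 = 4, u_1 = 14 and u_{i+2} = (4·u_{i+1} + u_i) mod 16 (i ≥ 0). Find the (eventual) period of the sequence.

4

u_0 = 4,  u_1 = 14,  u_2 = 12,  u_3 = 14,  u_4 = 4,  u_5 = 14.
Since (u_4, u_5) = (u_0, u_1) = (4, 14) (two consecutive terms determine the rest), the sequence is periodic with period 4.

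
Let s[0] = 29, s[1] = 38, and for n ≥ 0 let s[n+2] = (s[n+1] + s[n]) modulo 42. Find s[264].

41

We have s[0] = 29, s[1] = 38, s[2] = 25, s[3] = 21, s[4] = 4, s[5] = 25, s[6] = 29, s[7] = 12, s[8] = 41, s[9] = 11, s[10] = 10, s[11] = 21, s[12] = 31, s[13] = 10, s[14] = 41, s[15] = 9, s[16] = 8, s[17] = 17, s[18] = 25, s[19] = 0, s[20] = 25, s[21] = 25, s[22] = 8, s[23] = 33, s[24] = 41, s[25] = 32, s[26] = 31, s[27] = 21, s[28] = 10, s[29] = 31, s[30] = 41, s[31] = 30, s[32] = 29, s[33] = 17, s[34] = 4, s[35] = 21, s[36] = 25, s[37] = 4, s[38] = 29, s[39] = 33, s[40] = 20, s[41] = 11, s[42] = 31, s[43] = 0, s[44] = 31, s[45] = 31, s[46] = 20, s[47] = 9, s[48] = 29, s[49] = 38.
The sequence repeats with period 48.
(264 - 0) mod 48 = 24, so s[264] = s[24] = 41.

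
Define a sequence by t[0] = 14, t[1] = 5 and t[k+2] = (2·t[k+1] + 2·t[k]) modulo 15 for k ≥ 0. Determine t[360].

Listing terms: t[0] = 14,  t[1] = 5,  t[2] = 8,  t[3] = 11,  t[4] = 8,  t[5] = 8,  t[6] = 2,  t[7] = 5,  t[8] = 14,  t[9] = 8,  t[10] = 14,  t[11] = 14,  t[12] = 11,  t[13] = 5,  t[14] = 2,  t[15] = 14,  t[16] = 2,  t[17] = 2,  t[18] = 8,  t[19] = 5,  t[20] = 11,  t[21] = 2,  t[22] = 11,  t[23] = 11,  t[24] = 14,  t[25] = 5.
The sequence repeats with period 24.
(360 - 0) mod 24 = 0, so t[360] = t[0] = 14.

14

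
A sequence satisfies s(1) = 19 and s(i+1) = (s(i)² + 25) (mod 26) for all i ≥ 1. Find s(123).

Listing terms: s(1) = 19; s(2) = 22; s(3) = 15; s(4) = 16; s(5) = 21; s(6) = 24; s(7) = 3; s(8) = 8; s(9) = 11; s(10) = 16.
Since s(10) = s(4) = 16, the sequence is eventually periodic: after a pre-period of length 3 it cycles with period 6.
For i ≥ 4, s(i) depends only on (i - 4) mod 6. (123 - 4) mod 6 = 5, so s(123) = s(9) = 11.

11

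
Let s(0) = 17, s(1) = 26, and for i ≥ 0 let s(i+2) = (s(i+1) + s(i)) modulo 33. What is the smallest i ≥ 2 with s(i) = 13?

s(0) = 17; s(1) = 26; s(2) = 10; s(3) = 3; s(4) = 13; s(5) = 16; s(6) = 29; s(7) = 12; s(8) = 8; s(9) = 20; s(10) = 28; s(11) = 15; s(12) = 10; s(13) = 25; s(14) = 2; s(15) = 27; s(16) = 29; s(17) = 23; s(18) = 19; s(19) = 9; s(20) = 28; s(21) = 4; s(22) = 32; s(23) = 3; s(24) = 2; s(25) = 5; s(26) = 7; s(27) = 12; s(28) = 19; s(29) = 31; s(30) = 17; s(31) = 15; s(32) = 32; s(33) = 14; s(34) = 13; s(35) = 27; s(36) = 7; s(37) = 1; s(38) = 8; s(39) = 9; s(40) = 17; s(41) = 26.
Since (s(40), s(41)) = (s(0), s(1)) = (17, 26) (two consecutive terms determine the rest), the sequence is periodic with period 40.
The value 13 first appears (with i ≥ 2) at s(4).

4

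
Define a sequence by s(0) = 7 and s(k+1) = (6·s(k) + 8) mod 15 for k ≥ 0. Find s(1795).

2

Listing terms: s(0) = 7; s(1) = 5; s(2) = 8; s(3) = 11; s(4) = 14; s(5) = 2; s(6) = 5.
Since s(6) = s(1) = 5, the sequence is eventually periodic: after a pre-period of length 1 it cycles with period 5.
For k ≥ 1, s(k) depends only on (k - 1) mod 5. (1795 - 1) mod 5 = 4, so s(1795) = s(5) = 2.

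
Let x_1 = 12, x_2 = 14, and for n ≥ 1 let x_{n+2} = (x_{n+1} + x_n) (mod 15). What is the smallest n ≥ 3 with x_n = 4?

15

Listing terms: x_1 = 12,  x_2 = 14,  x_3 = 11,  x_4 = 10,  x_5 = 6,  x_6 = 1,  x_7 = 7,  x_8 = 8,  x_9 = 0,  x_{10} = 8,  x_{11} = 8,  x_{12} = 1,  x_{13} = 9,  x_{14} = 10,  x_{15} = 4,  x_{16} = 14,  x_{17} = 3,  x_{18} = 2,  x_{19} = 5,  x_{20} = 7,  x_{21} = 12,  x_{22} = 4,  x_{23} = 1,  x_{24} = 5,  x_{25} = 6,  x_{26} = 11,  x_{27} = 2,  x_{28} = 13,  x_{29} = 0,  x_{30} = 13,  x_{31} = 13,  x_{32} = 11,  x_{33} = 9,  x_{34} = 5,  x_{35} = 14,  x_{36} = 4,  x_{37} = 3,  x_{38} = 7,  x_{39} = 10,  x_{40} = 2,  x_{41} = 12,  x_{42} = 14.
The sequence repeats with period 40.
The value 4 first appears (with n ≥ 3) at x_{15}.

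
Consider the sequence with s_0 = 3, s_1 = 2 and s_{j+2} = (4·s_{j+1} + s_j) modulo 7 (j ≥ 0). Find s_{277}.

0

Computing terms: s_0 = 3,  s_1 = 2,  s_2 = 4,  s_3 = 4,  s_4 = 6,  s_5 = 0,  s_6 = 6,  s_7 = 3,  s_8 = 4,  s_9 = 5,  s_{10} = 3,  s_{11} = 3,  s_{12} = 1,  s_{13} = 0,  s_{14} = 1,  s_{15} = 4,  s_{16} = 3,  s_{17} = 2.
Since (s_{16}, s_{17}) = (s_0, s_1) = (3, 2) (two consecutive terms determine the rest), the sequence is periodic with period 16.
(277 - 0) mod 16 = 5, so s_{277} = s_5 = 0.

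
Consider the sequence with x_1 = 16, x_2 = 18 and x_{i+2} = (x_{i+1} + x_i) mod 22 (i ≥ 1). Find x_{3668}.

We have x_1 = 16, x_2 = 18, x_3 = 12, x_4 = 8, x_5 = 20, x_6 = 6, x_7 = 4, x_8 = 10, x_9 = 14, x_{10} = 2, x_{11} = 16, x_{12} = 18.
Since (x_{11}, x_{12}) = (x_1, x_2) = (16, 18) (two consecutive terms determine the rest), the sequence is periodic with period 10.
(3668 - 1) mod 10 = 7, so x_{3668} = x_8 = 10.

10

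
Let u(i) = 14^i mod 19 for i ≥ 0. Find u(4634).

4

Listing terms: u(0) = 1,  u(1) = 14,  u(2) = 6,  u(3) = 8,  u(4) = 17,  u(5) = 10,  u(6) = 7,  u(7) = 3,  u(8) = 4,  u(9) = 18,  u(10) = 5,  u(11) = 13,  u(12) = 11,  u(13) = 2,  u(14) = 9,  u(15) = 12,  u(16) = 16,  u(17) = 15,  u(18) = 1.
Since u(18) = u(0) = 1, the sequence is periodic with period 18.
So u(4634) = u(0 + ((4634-0) mod 18)) = u(8) = 4.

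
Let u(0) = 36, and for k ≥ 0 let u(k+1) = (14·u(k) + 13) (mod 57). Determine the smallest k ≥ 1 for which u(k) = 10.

u(0) = 36, u(1) = 4, u(2) = 12, u(3) = 10, u(4) = 39, u(5) = 46, u(6) = 30, u(7) = 34, u(8) = 33, u(9) = 19, u(10) = 51, u(11) = 43, u(12) = 45, u(13) = 16, u(14) = 9, u(15) = 25, u(16) = 21, u(17) = 22, u(18) = 36.
The sequence repeats with period 18.
The value 10 first appears (with k ≥ 1) at u(3).

3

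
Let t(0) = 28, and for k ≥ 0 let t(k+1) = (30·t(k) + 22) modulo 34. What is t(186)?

8

Computing terms: t(0) = 28,  t(1) = 12,  t(2) = 8,  t(3) = 24,  t(4) = 28.
Since t(4) = t(0) = 28, the sequence is periodic with period 4.
(186 - 0) mod 4 = 2, so t(186) = t(2) = 8.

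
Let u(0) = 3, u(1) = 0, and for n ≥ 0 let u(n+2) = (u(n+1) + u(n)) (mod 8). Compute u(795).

We have u(0) = 3; u(1) = 0; u(2) = 3; u(3) = 3; u(4) = 6; u(5) = 1; u(6) = 7; u(7) = 0; u(8) = 7; u(9) = 7; u(10) = 6; u(11) = 5; u(12) = 3; u(13) = 0.
Since (u(12), u(13)) = (u(0), u(1)) = (3, 0) (two consecutive terms determine the rest), the sequence is periodic with period 12.
(795 - 0) mod 12 = 3, so u(795) = u(3) = 3.

3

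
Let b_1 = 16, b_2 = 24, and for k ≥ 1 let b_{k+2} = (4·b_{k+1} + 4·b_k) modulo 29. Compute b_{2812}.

We have b_1 = 16; b_2 = 24; b_3 = 15; b_4 = 11; b_5 = 17; b_6 = 25; b_7 = 23; b_8 = 18; b_9 = 19; b_{10} = 3; b_{11} = 1; b_{12} = 16; b_{13} = 10; b_{14} = 17; b_{15} = 21; b_{16} = 7; b_{17} = 25; b_{18} = 12; b_{19} = 3; b_{20} = 2; b_{21} = 20; b_{22} = 1; b_{23} = 26; b_{24} = 21; b_{25} = 14; b_{26} = 24; b_{27} = 7; b_{28} = 8; b_{29} = 2; b_{30} = 11; b_{31} = 23; b_{32} = 20; b_{33} = 27; b_{34} = 14; b_{35} = 19; b_{36} = 16; b_{37} = 24.
Since (b_{36}, b_{37}) = (b_1, b_2) = (16, 24) (two consecutive terms determine the rest), the sequence is periodic with period 35.
So b_{2812} = b_{1 + ((2812-1) mod 35)} = b_{12} = 16.

16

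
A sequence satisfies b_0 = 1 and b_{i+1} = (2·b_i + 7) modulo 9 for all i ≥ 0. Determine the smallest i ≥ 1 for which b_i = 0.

1

We have b_0 = 1, b_1 = 0, b_2 = 7, b_3 = 3, b_4 = 4, b_5 = 6, b_6 = 1.
Since b_6 = b_0 = 1, the sequence is periodic with period 6.
The value 0 first appears (with i ≥ 1) at b_1.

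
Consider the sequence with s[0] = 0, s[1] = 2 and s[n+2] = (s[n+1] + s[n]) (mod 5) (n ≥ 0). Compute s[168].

2

Listing terms: s[0] = 0; s[1] = 2; s[2] = 2; s[3] = 4; s[4] = 1; s[5] = 0; s[6] = 1; s[7] = 1; s[8] = 2; s[9] = 3; s[10] = 0; s[11] = 3; s[12] = 3; s[13] = 1; s[14] = 4; s[15] = 0; s[16] = 4; s[17] = 4; s[18] = 3; s[19] = 2; s[20] = 0; s[21] = 2.
Since (s[20], s[21]) = (s[0], s[1]) = (0, 2) (two consecutive terms determine the rest), the sequence is periodic with period 20.
So s[168] = s[0 + ((168-0) mod 20)] = s[8] = 2.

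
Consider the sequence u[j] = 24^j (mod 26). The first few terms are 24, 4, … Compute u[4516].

16

u[1] = 24,  u[2] = 4,  u[3] = 18,  u[4] = 16,  u[5] = 20,  u[6] = 12,  u[7] = 2,  u[8] = 22,  u[9] = 8,  u[10] = 10,  u[11] = 6,  u[12] = 14,  u[13] = 24.
The sequence repeats with period 12.
(4516 - 1) mod 12 = 3, so u[4516] = u[4] = 16.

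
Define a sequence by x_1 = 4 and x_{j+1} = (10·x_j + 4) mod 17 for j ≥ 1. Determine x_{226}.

We have x_1 = 4, x_2 = 10, x_3 = 2, x_4 = 7, x_5 = 6, x_6 = 13, x_7 = 15, x_8 = 1, x_9 = 14, x_{10} = 8, x_{11} = 16, x_{12} = 11, x_{13} = 12, x_{14} = 5, x_{15} = 3, x_{16} = 0, x_{17} = 4.
Since x_{17} = x_1 = 4, the sequence is periodic with period 16.
(226 - 1) mod 16 = 1, so x_{226} = x_2 = 10.

10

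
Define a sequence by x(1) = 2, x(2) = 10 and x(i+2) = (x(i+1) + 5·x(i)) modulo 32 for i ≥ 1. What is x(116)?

18

Listing terms: x(1) = 2; x(2) = 10; x(3) = 20; x(4) = 6; x(5) = 10; x(6) = 8; x(7) = 26; x(8) = 2; x(9) = 4; x(10) = 14; x(11) = 2; x(12) = 8; x(13) = 18; x(14) = 26; x(15) = 20; x(16) = 22; x(17) = 26; x(18) = 8; x(19) = 10; x(20) = 18; x(21) = 4; x(22) = 30; x(23) = 18; x(24) = 8; x(25) = 2; x(26) = 10.
The sequence repeats with period 24.
So x(116) = x(1 + ((116-1) mod 24)) = x(20) = 18.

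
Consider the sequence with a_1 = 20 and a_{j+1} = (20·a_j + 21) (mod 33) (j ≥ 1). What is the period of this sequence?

Computing terms: a_1 = 20,  a_2 = 25,  a_3 = 26,  a_4 = 13,  a_5 = 17,  a_6 = 31,  a_7 = 14,  a_8 = 4,  a_9 = 2,  a_{10} = 28,  a_{11} = 20.
The sequence repeats with period 10.

10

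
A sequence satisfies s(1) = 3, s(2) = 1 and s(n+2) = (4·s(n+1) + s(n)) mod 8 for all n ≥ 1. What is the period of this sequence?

4

Computing terms: s(1) = 3, s(2) = 1, s(3) = 7, s(4) = 5, s(5) = 3, s(6) = 1.
The sequence repeats with period 4.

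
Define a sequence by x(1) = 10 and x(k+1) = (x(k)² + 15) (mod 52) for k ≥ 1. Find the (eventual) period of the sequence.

4

x(1) = 10,  x(2) = 11,  x(3) = 32,  x(4) = 51,  x(5) = 16,  x(6) = 11.
Since x(6) = x(2) = 11, the sequence is eventually periodic: after a pre-period of length 1 it cycles with period 4.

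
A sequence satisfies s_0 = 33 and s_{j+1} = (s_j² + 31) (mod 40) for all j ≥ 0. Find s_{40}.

15

s_0 = 33, s_1 = 0, s_2 = 31, s_3 = 32, s_4 = 15, s_5 = 16, s_6 = 7, s_7 = 0.
Since s_7 = s_1 = 0, the sequence is eventually periodic: after a pre-period of length 1 it cycles with period 6.
For j ≥ 1, s_j depends only on (j - 1) mod 6. (40 - 1) mod 6 = 3, so s_{40} = s_4 = 15.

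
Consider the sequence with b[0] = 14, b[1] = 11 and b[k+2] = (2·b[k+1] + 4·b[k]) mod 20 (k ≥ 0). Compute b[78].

Listing terms: b[0] = 14; b[1] = 11; b[2] = 18; b[3] = 0; b[4] = 12; b[5] = 4; b[6] = 16; b[7] = 8; b[8] = 0; b[9] = 12.
Since (b[8], b[9]) = (b[3], b[4]) = (0, 12) (two consecutive terms determine the rest), the sequence is eventually periodic: after a pre-period of length 3 it cycles with period 5.
For k ≥ 3, b[k] depends only on (k - 3) mod 5. (78 - 3) mod 5 = 0, so b[78] = b[3] = 0.

0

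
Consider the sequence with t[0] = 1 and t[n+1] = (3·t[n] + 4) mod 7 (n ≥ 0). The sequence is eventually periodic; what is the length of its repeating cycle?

Computing terms: t[0] = 1,  t[1] = 0,  t[2] = 4,  t[3] = 2,  t[4] = 3,  t[5] = 6,  t[6] = 1.
Since t[6] = t[0] = 1, the sequence is periodic with period 6.

6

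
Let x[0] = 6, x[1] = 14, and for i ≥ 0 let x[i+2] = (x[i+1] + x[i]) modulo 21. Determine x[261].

4

Listing terms: x[0] = 6; x[1] = 14; x[2] = 20; x[3] = 13; x[4] = 12; x[5] = 4; x[6] = 16; x[7] = 20; x[8] = 15; x[9] = 14; x[10] = 8; x[11] = 1; x[12] = 9; x[13] = 10; x[14] = 19; x[15] = 8; x[16] = 6; x[17] = 14.
The sequence repeats with period 16.
(261 - 0) mod 16 = 5, so x[261] = x[5] = 4.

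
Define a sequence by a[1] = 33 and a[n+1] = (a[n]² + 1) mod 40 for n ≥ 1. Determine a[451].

37

Listing terms: a[1] = 33, a[2] = 10, a[3] = 21, a[4] = 2, a[5] = 5, a[6] = 26, a[7] = 37, a[8] = 10.
Since a[8] = a[2] = 10, the sequence is eventually periodic: after a pre-period of length 1 it cycles with period 6.
For n ≥ 2, a[n] depends only on (n - 2) mod 6. (451 - 2) mod 6 = 5, so a[451] = a[7] = 37.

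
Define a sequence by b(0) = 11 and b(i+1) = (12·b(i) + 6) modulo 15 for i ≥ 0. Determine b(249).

We have b(0) = 11, b(1) = 3, b(2) = 12, b(3) = 0, b(4) = 6, b(5) = 3.
Since b(5) = b(1) = 3, the sequence is eventually periodic: after a pre-period of length 1 it cycles with period 4.
For i ≥ 1, b(i) depends only on (i - 1) mod 4. (249 - 1) mod 4 = 0, so b(249) = b(1) = 3.

3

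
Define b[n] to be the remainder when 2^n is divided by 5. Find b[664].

1

Computing terms: b[0] = 1, b[1] = 2, b[2] = 4, b[3] = 3, b[4] = 1.
Since b[4] = b[0] = 1, the sequence is periodic with period 4.
So b[664] = b[0 + ((664-0) mod 4)] = b[0] = 1.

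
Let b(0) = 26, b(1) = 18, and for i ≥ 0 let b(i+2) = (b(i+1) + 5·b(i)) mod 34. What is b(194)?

12

Computing terms: b(0) = 26; b(1) = 18; b(2) = 12; b(3) = 0; b(4) = 26; b(5) = 26; b(6) = 20; b(7) = 14; b(8) = 12; b(9) = 14; b(10) = 6; b(11) = 8; b(12) = 4; b(13) = 10; b(14) = 30; b(15) = 12; b(16) = 26; b(17) = 18.
Since (b(16), b(17)) = (b(0), b(1)) = (26, 18) (two consecutive terms determine the rest), the sequence is periodic with period 16.
So b(194) = b(0 + ((194-0) mod 16)) = b(2) = 12.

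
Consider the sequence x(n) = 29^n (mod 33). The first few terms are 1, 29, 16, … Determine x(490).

We have x(0) = 1, x(1) = 29, x(2) = 16, x(3) = 2, x(4) = 25, x(5) = 32, x(6) = 4, x(7) = 17, x(8) = 31, x(9) = 8, x(10) = 1.
Since x(10) = x(0) = 1, the sequence is periodic with period 10.
So x(490) = x(0 + ((490-0) mod 10)) = x(0) = 1.

1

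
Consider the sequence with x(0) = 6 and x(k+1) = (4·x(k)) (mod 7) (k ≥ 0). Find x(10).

3

We have x(0) = 6,  x(1) = 3,  x(2) = 5,  x(3) = 6.
The sequence repeats with period 3.
(10 - 0) mod 3 = 1, so x(10) = x(1) = 3.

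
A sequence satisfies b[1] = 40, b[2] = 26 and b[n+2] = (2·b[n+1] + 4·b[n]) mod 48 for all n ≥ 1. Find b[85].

32

We have b[1] = 40,  b[2] = 26,  b[3] = 20,  b[4] = 0,  b[5] = 32,  b[6] = 16,  b[7] = 16,  b[8] = 0,  b[9] = 16,  b[10] = 32,  b[11] = 32,  b[12] = 0,  b[13] = 32.
Since (b[12], b[13]) = (b[4], b[5]) = (0, 32) (two consecutive terms determine the rest), the sequence is eventually periodic: after a pre-period of length 3 it cycles with period 8.
For n ≥ 4, b[n] depends only on (n - 4) mod 8. (85 - 4) mod 8 = 1, so b[85] = b[5] = 32.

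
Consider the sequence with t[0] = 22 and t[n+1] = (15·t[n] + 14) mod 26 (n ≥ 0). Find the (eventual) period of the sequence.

12

We have t[0] = 22, t[1] = 6, t[2] = 0, t[3] = 14, t[4] = 16, t[5] = 20, t[6] = 2, t[7] = 18, t[8] = 24, t[9] = 10, t[10] = 8, t[11] = 4, t[12] = 22.
The sequence repeats with period 12.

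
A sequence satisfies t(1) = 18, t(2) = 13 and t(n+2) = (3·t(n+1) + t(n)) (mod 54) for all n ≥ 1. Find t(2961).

We have t(1) = 18,  t(2) = 13,  t(3) = 3,  t(4) = 22,  t(5) = 15,  t(6) = 13,  t(7) = 0,  t(8) = 13,  t(9) = 39,  t(10) = 22,  t(11) = 51,  t(12) = 13,  t(13) = 36,  t(14) = 13,  t(15) = 21,  t(16) = 22,  t(17) = 33,  t(18) = 13,  t(19) = 18,  t(20) = 13.
The sequence repeats with period 18.
So t(2961) = t(1 + ((2961-1) mod 18)) = t(9) = 39.

39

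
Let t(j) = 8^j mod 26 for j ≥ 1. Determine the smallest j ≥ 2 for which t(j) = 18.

3

Computing terms: t(1) = 8; t(2) = 12; t(3) = 18; t(4) = 14; t(5) = 8.
Since t(5) = t(1) = 8, the sequence is periodic with period 4.
The value 18 first appears (with j ≥ 2) at t(3).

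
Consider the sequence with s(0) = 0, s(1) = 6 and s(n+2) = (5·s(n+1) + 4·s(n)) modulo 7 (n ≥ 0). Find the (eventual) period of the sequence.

48

s(0) = 0; s(1) = 6; s(2) = 2; s(3) = 6; s(4) = 3; s(5) = 4; s(6) = 4; s(7) = 1; s(8) = 0; s(9) = 4; s(10) = 6; s(11) = 4; s(12) = 2; s(13) = 5; s(14) = 5; s(15) = 3; s(16) = 0; s(17) = 5; s(18) = 4; s(19) = 5; s(20) = 6; s(21) = 1; s(22) = 1; s(23) = 2; s(24) = 0; s(25) = 1; s(26) = 5; s(27) = 1; s(28) = 4; s(29) = 3; s(30) = 3; s(31) = 6; s(32) = 0; s(33) = 3; s(34) = 1; s(35) = 3; s(36) = 5; s(37) = 2; s(38) = 2; s(39) = 4; s(40) = 0; s(41) = 2; s(42) = 3; s(43) = 2; s(44) = 1; s(45) = 6; s(46) = 6; s(47) = 5; s(48) = 0; s(49) = 6.
The sequence repeats with period 48.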